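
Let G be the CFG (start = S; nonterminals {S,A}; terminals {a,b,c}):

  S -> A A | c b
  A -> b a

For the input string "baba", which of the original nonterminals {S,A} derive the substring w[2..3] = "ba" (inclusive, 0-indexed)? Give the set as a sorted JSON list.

Convert to CNF:
  S -> A A | T2 T0
  A -> T0 T1
  T0 -> b
  T1 -> a
  T2 -> c

Fill CYK table bottom-up (cells [i..j] with 2 ≤ i ≤ j ≤ 3 only):
  [2..2]={T0}  "b"  orig:{}
  [3..3]={T1}  "a"  orig:{}
  [2..3]={A}  "ba"

Original NTs in T[2,3] deriving "ba": ["A"]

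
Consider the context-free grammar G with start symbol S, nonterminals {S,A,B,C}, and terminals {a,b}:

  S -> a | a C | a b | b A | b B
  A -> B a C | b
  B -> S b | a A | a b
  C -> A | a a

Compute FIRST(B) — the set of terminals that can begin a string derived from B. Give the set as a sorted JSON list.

Compute FIRST by fixpoint:
round 1:
  A via A→b: +{b}
  B via B→a A: +{a}
  C via C→A: +{b}
  C via C→a a: +{a}
  S via S→a: +{a}
  S via S→b A: +{b}
  FIRST(S)={a,b}  FIRST(A)={b}  FIRST(B)={a}  FIRST(C)={a,b}
round 2:
  A via A→B a C: +{a}
  B via B→S b: +{b}
  FIRST(S)={a,b}  FIRST(A)={a,b}  FIRST(B)={a,b}  FIRST(C)={a,b}
round 3: (no change)
  FIRST(S)={a,b}  FIRST(A)={a,b}  FIRST(B)={a,b}  FIRST(C)={a,b}

FIRST(B) = ["a", "b"]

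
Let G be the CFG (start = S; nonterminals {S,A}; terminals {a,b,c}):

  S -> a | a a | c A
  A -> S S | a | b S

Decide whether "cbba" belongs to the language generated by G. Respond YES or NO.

CNF form of G:
  S -> T1 T1 | T2 A | a
  A -> S S | T0 S | a
  T0 -> b
  T1 -> a
  T2 -> c

CYK fill:
  cell(0,0) c: {T2}  orig:{}
  cell(1,1) b: {T0}  orig:{}
  cell(2,2) b: {T0}  orig:{}
  cell(3,3) a: {A,S,T1}  orig:{A,S}
  cell(0,1) cb: ∅
  cell(1,2) bb: ∅
  cell(2,3) ba: {A}
  cell(0,2) cbb: ∅
  cell(1,3) bba: ∅
  cell(0,3) cbba: ∅

S ∉ T[0,3] ⇒ NO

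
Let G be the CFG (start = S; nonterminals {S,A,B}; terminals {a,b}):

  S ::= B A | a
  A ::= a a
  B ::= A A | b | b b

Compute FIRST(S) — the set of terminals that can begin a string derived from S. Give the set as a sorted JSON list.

FIRST iteration:
round 1:
  A via A→a a: +{a}
  B via B→A A: +{a}
  B via B→b: +{b}
  S via S→B A: +{a,b}
  FIRST(S)={a,b}  FIRST(A)={a}  FIRST(B)={a,b}
round 2: (stable)
  FIRST(S)={a,b}  FIRST(A)={a}  FIRST(B)={a,b}

FIRST(S) = ["a", "b"]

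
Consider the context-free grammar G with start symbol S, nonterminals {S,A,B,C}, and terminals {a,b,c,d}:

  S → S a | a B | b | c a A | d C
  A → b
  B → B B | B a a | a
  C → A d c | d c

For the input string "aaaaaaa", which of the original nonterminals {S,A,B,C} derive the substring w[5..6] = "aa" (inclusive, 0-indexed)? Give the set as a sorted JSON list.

Convert to CNF:
  S -> S T0 | T0 B | T1 C | T2 X5 | b
  A -> b
  B -> B B | B X3 | a
  C -> A X4 | T1 T2
  T0 -> a
  T1 -> d
  T2 -> c
  X3 -> T0 T0
  X4 -> T1 T2
  X5 -> T0 A

Fill CYK table bottom-up — only the sub-triangle for w[5..6]:
  T[5,5] 'a' = {B,T0}  orig:{B}
  T[6,6] 'a' = {B,T0}  orig:{B}
  T[5,6] 'aa' = {B,S,X3}  orig:{B,S}

Original NTs in T[5,6] deriving "aa": ["B", "S"]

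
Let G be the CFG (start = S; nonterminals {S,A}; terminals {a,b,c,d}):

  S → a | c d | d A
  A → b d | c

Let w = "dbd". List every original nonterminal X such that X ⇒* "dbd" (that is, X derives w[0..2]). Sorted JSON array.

Convert to CNF:
  S -> T1 A | T2 T1 | a
  A -> T0 T1 | c
  T0 -> b
  T1 -> d
  T2 -> c

CYK fill — only the sub-triangle for w[0..2]:
  [0..0]={T1}  "d"  orig:{}
  [1..1]={T0}  "b"  orig:{}
  [2..2]={T1}  "d"  orig:{}
  [0..1]=∅  "db"
  [1..2]={A}  "bd"
  [0..2]={S}  "dbd"

Original NTs in T[0,2] deriving "dbd": ["S"]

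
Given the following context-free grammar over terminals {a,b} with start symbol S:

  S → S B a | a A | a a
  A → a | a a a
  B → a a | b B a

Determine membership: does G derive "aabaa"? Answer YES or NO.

CNF form of G:
  S -> S X4 | T0 A | T0 T0
  A -> T0 X2 | a
  B -> T0 T0 | T1 X3
  T0 -> a
  T1 -> b
  X2 -> T0 T0
  X3 -> B T0
  X4 -> B T0

CYK fill:
  T[0,0] 'a' = {A,T0}  orig:{A}
  T[1,1] 'a' = {A,T0}  orig:{A}
  T[2,2] 'b' = {T1}  orig:{}
  T[3,3] 'a' = {A,T0}  orig:{A}
  T[4,4] 'a' = {A,T0}  orig:{A}
  T[0,1] 'aa' = {B,S,X2}  orig:{B,S}
  T[1,2] 'ab' = ∅
  T[2,3] 'ba' = ∅
  T[3,4] 'aa' = {B,S,X2}  orig:{B,S}
  T[0,2] 'aab' = ∅
  T[1,3] 'aba' = ∅
  T[2,4] 'baa' = ∅
  T[0,3] 'aaba' = ∅
  T[1,4] 'abaa' = ∅
  T[0,4] 'aabaa' = ∅

S ∉ T[0,4] ⇒ NO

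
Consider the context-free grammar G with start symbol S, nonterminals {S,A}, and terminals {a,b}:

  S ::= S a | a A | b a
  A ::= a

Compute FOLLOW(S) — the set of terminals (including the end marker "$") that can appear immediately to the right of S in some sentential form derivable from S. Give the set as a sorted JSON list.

Compute FIRST by fixpoint:
round 1:
  A via A→a: +{a}
  S via S→a A: +{a}
  S via S→b a: +{b}
  FIRST(S)={a,b}  FIRST(A)={a}
round 2: (stable)
  FIRST(S)={a,b}  FIRST(A)={a}

FOLLOW sets:
initialize: $ ∈ FOLLOW(S)
pass 1:
  S→S a: FOLLOW(S) ⊇ FIRST(a) = {a}; new: +{a}
  S→a A: FOLLOW(A) ⊇ FOLLOW(S) ⊇ {$,a}; new: +{$,a}
  FOLLOW[S]={$,a}  FOLLOW[A]={$,a}
pass 2: — fixpoint
  FOLLOW[S]={$,a}  FOLLOW[A]={$,a}

FOLLOW(S) = ["$", "a"]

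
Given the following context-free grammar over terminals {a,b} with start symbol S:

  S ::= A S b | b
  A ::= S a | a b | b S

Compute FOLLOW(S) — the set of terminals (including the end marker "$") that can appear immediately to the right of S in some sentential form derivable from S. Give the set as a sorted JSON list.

FIRST sets, iterate to fixpoint:
round 1:
  A via A→a b: +{a}
  A via A→b S: +{b}
  S via S→A S b: +{a,b}
  FIRST(S)={a,b}  FIRST(A)={a,b}
round 2: — fixpoint
  FIRST(S)={a,b}  FIRST(A)={a,b}

FOLLOW iteration:
initialize: $ ∈ FOLLOW(S)
round 1:
  A→S a: FOLLOW(S) ⊇ FIRST(a) = {a}; new: +{a}
  S→A S b: FOLLOW(A) ⊇ FIRST(S) = {a,b}; new: +{a,b}
  S→A S b: FOLLOW(S) ⊇ FIRST(b) = {b}; new: +{b}
  FOLLOW[S]={$,a,b}  FOLLOW[A]={a,b}
round 2: done
  FOLLOW[S]={$,a,b}  FOLLOW[A]={a,b}

FOLLOW(S) = ["$", "a", "b"]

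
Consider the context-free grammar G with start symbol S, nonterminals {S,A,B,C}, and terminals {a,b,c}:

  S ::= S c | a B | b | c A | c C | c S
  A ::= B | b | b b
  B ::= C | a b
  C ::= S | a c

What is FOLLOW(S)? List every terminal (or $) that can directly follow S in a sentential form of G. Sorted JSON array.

Compute FIRST by fixpoint:
round 1:
  A via A→b: +{b}
  B via B→a b: +{a}
  C via C→a c: +{a}
  S via S→a B: +{a}
  S via S→b: +{b}
  S via S→c A: +{c}
  FIRST[S]={a,b,c}  FIRST[A]={b}  FIRST[B]={a}  FIRST[C]={a}
round 2:
  A via A→B: +{a}
  C via C→S: +{b,c}
  FIRST[S]={a,b,c}  FIRST[A]={a,b}  FIRST[B]={a}  FIRST[C]={a,b,c}
round 3:
  B via B→C: +{b,c}
  FIRST[S]={a,b,c}  FIRST[A]={a,b}  FIRST[B]={a,b,c}  FIRST[C]={a,b,c}
round 4:
  A via A→B: +{c}
  FIRST[S]={a,b,c}  FIRST[A]={a,b,c}  FIRST[B]={a,b,c}  FIRST[C]={a,b,c}
round 5: (stable)
  FIRST[S]={a,b,c}  FIRST[A]={a,b,c}  FIRST[B]={a,b,c}  FIRST[C]={a,b,c}

FOLLOW iteration:
initialize: $ ∈ FOLLOW(S)
pass 1:
  S→S c: FOLLOW(S) ⊇ FIRST(c) = {c}; new: +{c}
  S→a B: FOLLOW(B) ⊇ FOLLOW(S) ⊇ {$,c}; new: +{$,c}
  S→c A: FOLLOW(A) ⊇ FOLLOW(S) ⊇ {$,c}; new: +{$,c}
  S→c C: FOLLOW(C) ⊇ FOLLOW(S) ⊇ {$,c}; new: +{$,c}
  S: {$,c}  A: {$,c}  B: {$,c}  C: {$,c}
pass 2: — fixpoint
  S: {$,c}  A: {$,c}  B: {$,c}  C: {$,c}

FOLLOW(S) = ["$", "c"]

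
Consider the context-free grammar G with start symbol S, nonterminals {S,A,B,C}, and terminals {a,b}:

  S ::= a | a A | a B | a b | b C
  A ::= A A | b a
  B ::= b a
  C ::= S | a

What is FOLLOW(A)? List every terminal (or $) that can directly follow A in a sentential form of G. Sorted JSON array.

FIRST iteration:
[1]
  A via A→b a: +{b}
  B via B→b a: +{b}
  C via C→a: +{a}
  S via S→a: +{a}
  S via S→b C: +{b}
  FIRST(S)={a,b}  FIRST(A)={b}  FIRST(B)={b}  FIRST(C)={a}
[2]
  C via C→S: +{b}
  FIRST(S)={a,b}  FIRST(A)={b}  FIRST(B)={b}  FIRST(C)={a,b}
[3] done
  FIRST(S)={a,b}  FIRST(A)={b}  FIRST(B)={b}  FIRST(C)={a,b}

FOLLOW iteration:
FOLLOW(S) := {$}
pass 1:
  A→A A: FOLLOW(A) ⊇ FIRST(A) = {b}; new: +{b}
  S→a A: FOLLOW(A) ⊇ FOLLOW(S) ⊇ {$}; new: +{$}
  S→a B: FOLLOW(B) ⊇ FOLLOW(S) ⊇ {$}; new: +{$}
  S→b C: FOLLOW(C) ⊇ FOLLOW(S) ⊇ {$}; new: +{$}
  S: {$}  A: {$,b}  B: {$}  C: {$}
pass 2: (no change)
  S: {$}  A: {$,b}  B: {$}  C: {$}

FOLLOW(A) = ["$", "b"]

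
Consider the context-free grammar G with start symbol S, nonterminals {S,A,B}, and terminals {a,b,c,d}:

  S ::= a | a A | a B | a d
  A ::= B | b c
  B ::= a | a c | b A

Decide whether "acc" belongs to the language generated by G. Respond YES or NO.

CNF form of G:
  S -> T0 A | T0 B | T0 T3 | a
  A -> T0 T1 | T2 A | T2 T1 | a
  B -> T0 T1 | T2 A | a
  T0 -> a
  T1 -> c
  T2 -> b
  T3 -> d

Fill CYK table bottom-up:
  T[0,0] 'a' = {A,B,S,T0}  orig:{A,B,S}
  T[1,1] 'c' = {T1}  orig:{}
  T[2,2] 'c' = {T1}  orig:{}
  T[0,1] 'ac' = {A,B}
  T[1,2] 'cc' = ∅
  T[0,2] 'acc' = ∅

S ∉ T[0,2] ⇒ NO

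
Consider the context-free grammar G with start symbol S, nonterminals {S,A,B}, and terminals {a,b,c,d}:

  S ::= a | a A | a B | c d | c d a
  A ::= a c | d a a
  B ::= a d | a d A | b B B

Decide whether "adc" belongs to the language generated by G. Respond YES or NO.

CNF form of G:
  S -> T0 A | T0 B | T1 T2 | T1 X7 | a
  A -> T0 T1 | T2 X4
  B -> T0 T2 | T0 X5 | T3 X6
  T0 -> a
  T1 -> c
  T2 -> d
  T3 -> b
  X4 -> T0 T0
  X5 -> T2 A
  X6 -> B B
  X7 -> T2 T0

CYK table (by increasing span):
  T[0,0] 'a' = {S,T0}  orig:{S}
  T[1,1] 'd' = {T2}  orig:{}
  T[2,2] 'c' = {T1}  orig:{}
  T[0,1] 'ad' = {B}
  T[1,2] 'dc' = ∅
  T[0,2] 'adc' = ∅

S ∉ T[0,2] ⇒ NO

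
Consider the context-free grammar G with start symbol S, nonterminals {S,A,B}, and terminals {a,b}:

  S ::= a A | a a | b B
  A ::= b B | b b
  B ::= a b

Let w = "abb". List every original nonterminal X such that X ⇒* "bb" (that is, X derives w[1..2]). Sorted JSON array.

Convert to CNF:
  S -> T0 B | T1 A | T1 T1
  A -> T0 B | T0 T0
  B -> T1 T0
  T0 -> b
  T1 -> a

CYK fill (cells [i..j] with 1 ≤ i ≤ j ≤ 2 only):
  [1..1]={T0}  "b"  orig:{}
  [2..2]={T0}  "b"  orig:{}
  [1..2]={A}  "bb"

Original NTs in T[1,2] deriving "bb": ["A"]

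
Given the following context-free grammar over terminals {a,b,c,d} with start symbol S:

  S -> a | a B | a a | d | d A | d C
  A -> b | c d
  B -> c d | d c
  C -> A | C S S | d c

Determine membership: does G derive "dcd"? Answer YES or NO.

Convert to CNF:
  S -> T1 A | T1 C | T2 B | T2 T2 | a | d
  A -> T0 T1 | b
  B -> T0 T1 | T1 T0
  C -> C X3 | T0 T1 | T1 T0 | b
  T0 -> c
  T1 -> d
  T2 -> a
  X3 -> S S

Fill CYK table bottom-up:
  T[0,0] 'd' = {S,T1}  orig:{S}
  T[1,1] 'c' = {T0}  orig:{}
  T[2,2] 'd' = {S,T1}  orig:{S}
  T[0,1] 'dc' = {B,C}
  T[1,2] 'cd' = {A,B,C}
  T[0,2] 'dcd' = {S}

S ∈ T[0,2] ⇒ YES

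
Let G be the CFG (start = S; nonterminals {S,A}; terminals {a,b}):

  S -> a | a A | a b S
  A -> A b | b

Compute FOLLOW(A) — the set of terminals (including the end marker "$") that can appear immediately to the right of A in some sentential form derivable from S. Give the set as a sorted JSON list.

FIRST sets, iterate to fixpoint:
round 1:
  A via A→b: +{b}
  S via S→a: +{a}
  FIRST[S]={a}  FIRST[A]={b}
round 2: (no change)
  FIRST[S]={a}  FIRST[A]={b}

FOLLOW sets:
seed FOLLOW(S) with $
[1]
  A→A b: FOLLOW(A) ⊇ FIRST(b) = {b}; new: +{b}
  S→a A: FOLLOW(A) ⊇ FOLLOW(S) ⊇ {$}; new: +{$}
  S: {$}  A: {$,b}
[2] (no change)
  S: {$}  A: {$,b}

FOLLOW(A) = ["$", "b"]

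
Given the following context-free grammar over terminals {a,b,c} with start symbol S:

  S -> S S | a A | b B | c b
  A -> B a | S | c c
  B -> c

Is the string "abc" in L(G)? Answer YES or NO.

Convert to CNF:
  S -> S S | T0 A | T1 B | T2 T1
  A -> B T0 | S S | T0 A | T1 B | T2 T1 | T2 T2
  B -> c
  T0 -> a
  T1 -> b
  T2 -> c

CYK fill:
  T[0,0] 'a' = {T0}  orig:{}
  T[1,1] 'b' = {T1}  orig:{}
  T[2,2] 'c' = {B,T2}  orig:{B}
  T[0,1] 'ab' = ∅
  T[1,2] 'bc' = {A,S}
  T[0,2] 'abc' = {A,S}

S ∈ T[0,2] ⇒ YES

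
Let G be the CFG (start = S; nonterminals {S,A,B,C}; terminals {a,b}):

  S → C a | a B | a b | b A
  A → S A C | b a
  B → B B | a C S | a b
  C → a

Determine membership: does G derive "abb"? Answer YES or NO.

Convert to CNF:
  S -> C T1 | T0 A | T1 B | T1 T0
  A -> S X2 | T0 T1
  B -> B B | T1 T0 | T1 X3
  C -> a
  T0 -> b
  T1 -> a
  X2 -> A C
  X3 -> C S

CYK fill:
  T[0,0] 'a' = {C,T1}  orig:{C}
  T[1,1] 'b' = {T0}  orig:{}
  T[2,2] 'b' = {T0}  orig:{}
  T[0,1] 'ab' = {B,S}
  T[1,2] 'bb' = ∅
  T[0,2] 'abb' = ∅

S ∉ T[0,2] ⇒ NO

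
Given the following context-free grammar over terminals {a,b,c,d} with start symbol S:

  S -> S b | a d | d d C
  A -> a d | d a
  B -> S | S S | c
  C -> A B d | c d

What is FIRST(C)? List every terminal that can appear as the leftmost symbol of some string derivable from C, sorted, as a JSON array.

Compute FIRST by fixpoint:
pass 1:
  A via A→a d: +{a}
  A via A→d a: +{d}
  B via B→c: +{c}
  C via C→A B d: +{a,d}
  C via C→c d: +{c}
  S via S→a d: +{a}
  S via S→d d C: +{d}
  FIRST[S]={a,d}  FIRST[A]={a,d}  FIRST[B]={c}  FIRST[C]={a,c,d}
pass 2:
  B via B→S: +{a,d}
  FIRST[S]={a,d}  FIRST[A]={a,d}  FIRST[B]={a,c,d}  FIRST[C]={a,c,d}
pass 3: (stable)
  FIRST[S]={a,d}  FIRST[A]={a,d}  FIRST[B]={a,c,d}  FIRST[C]={a,c,d}

FIRST(C) = ["a", "c", "d"]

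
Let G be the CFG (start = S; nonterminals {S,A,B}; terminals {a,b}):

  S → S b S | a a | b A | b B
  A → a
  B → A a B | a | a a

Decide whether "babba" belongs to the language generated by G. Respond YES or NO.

Convert to CNF:
  S -> S X3 | T0 T0 | T1 A | T1 B
  A -> a
  B -> A X2 | T0 T0 | a
  T0 -> a
  T1 -> b
  X2 -> T0 B
  X3 -> T1 S

CYK fill:
  T[0,0] 'b' = {T1}  orig:{}
  T[1,1] 'a' = {A,B,T0}  orig:{A,B}
  T[2,2] 'b' = {T1}  orig:{}
  T[3,3] 'b' = {T1}  orig:{}
  T[4,4] 'a' = {A,B,T0}  orig:{A,B}
  T[0,1] 'ba' = {S}
  T[1,2] 'ab' = ∅
  T[2,3] 'bb' = ∅
  T[3,4] 'ba' = {S}
  T[0,2] 'bab' = ∅
  T[1,3] 'abb' = ∅
  T[2,4] 'bba' = {X3}  orig:{}
  T[0,3] 'babb' = ∅
  T[1,4] 'abba' = ∅
  T[0,4] 'babba' = {S}

S ∈ T[0,4] ⇒ YES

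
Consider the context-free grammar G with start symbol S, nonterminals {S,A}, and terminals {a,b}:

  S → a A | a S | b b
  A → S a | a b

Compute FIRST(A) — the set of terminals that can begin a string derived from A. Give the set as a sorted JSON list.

FIRST iteration:
[1]
  A via A→a b: +{a}
  S via S→a A: +{a}
  S via S→b b: +{b}
  FIRST(S)={a,b}  FIRST(A)={a}
[2]
  A via A→S a: +{b}
  FIRST(S)={a,b}  FIRST(A)={a,b}
[3] (stable)
  FIRST(S)={a,b}  FIRST(A)={a,b}

FIRST(A) = ["a", "b"]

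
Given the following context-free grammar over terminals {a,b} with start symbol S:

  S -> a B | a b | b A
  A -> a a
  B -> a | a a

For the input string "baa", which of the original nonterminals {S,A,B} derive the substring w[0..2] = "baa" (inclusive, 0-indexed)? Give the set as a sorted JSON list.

Convert to CNF:
  S -> T0 B | T0 T1 | T1 A
  A -> T0 T0
  B -> T0 T0 | a
  T0 -> a
  T1 -> b

CYK fill — only the sub-triangle for w[0..2]:
  cell(0,0) b: {T1}  orig:{}
  cell(1,1) a: {B,T0}  orig:{B}
  cell(2,2) a: {B,T0}  orig:{B}
  cell(0,1) ba: ∅
  cell(1,2) aa: {A,B,S}
  cell(0,2) baa: {S}

Original NTs in T[0,2] deriving "baa": ["S"]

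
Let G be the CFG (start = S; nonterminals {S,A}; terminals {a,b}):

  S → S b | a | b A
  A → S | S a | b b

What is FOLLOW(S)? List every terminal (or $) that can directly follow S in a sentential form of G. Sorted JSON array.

FIRST iteration:
round 1:
  A via A→b b: +{b}
  S via S→a: +{a}
  S via S→b A: +{b}
  FIRST(S)={a,b}  FIRST(A)={b}
round 2:
  A via A→S: +{a}
  FIRST(S)={a,b}  FIRST(A)={a,b}
round 3: done
  FIRST(S)={a,b}  FIRST(A)={a,b}

Compute FOLLOW by fixpoint:
initialize: $ ∈ FOLLOW(S)
[1]
  A→S a: FOLLOW(S) ⊇ FIRST(a) = {a}; new: +{a}
  S→S b: FOLLOW(S) ⊇ FIRST(b) = {b}; new: +{b}
  S→b A: FOLLOW(A) ⊇ FOLLOW(S) ⊇ {$,a,b}; new: +{$,a,b}
  FOLLOW(S)={$,a,b}  FOLLOW(A)={$,a,b}
[2] — fixpoint
  FOLLOW(S)={$,a,b}  FOLLOW(A)={$,a,b}

FOLLOW(S) = ["$", "a", "b"]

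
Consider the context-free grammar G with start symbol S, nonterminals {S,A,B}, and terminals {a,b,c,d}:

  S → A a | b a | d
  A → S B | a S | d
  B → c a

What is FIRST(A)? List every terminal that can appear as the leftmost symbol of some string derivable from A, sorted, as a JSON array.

FIRST sets, iterate to fixpoint:
round 1:
  A via A→a S: +{a}
  A via A→d: +{d}
  B via B→c a: +{c}
  S via S→A a: +{a,d}
  S via S→b a: +{b}
  FIRST(S)={a,b,d}  FIRST(A)={a,d}  FIRST(B)={c}
round 2:
  A via A→S B: +{b}
  FIRST(S)={a,b,d}  FIRST(A)={a,b,d}  FIRST(B)={c}
round 3: (no change)
  FIRST(S)={a,b,d}  FIRST(A)={a,b,d}  FIRST(B)={c}

FIRST(A) = ["a", "b", "d"]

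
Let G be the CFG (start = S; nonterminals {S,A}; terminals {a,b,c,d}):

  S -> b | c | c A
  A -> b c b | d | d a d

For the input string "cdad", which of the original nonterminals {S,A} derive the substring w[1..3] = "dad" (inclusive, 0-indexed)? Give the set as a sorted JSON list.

CNF form of G:
  S -> T1 A | b | c
  A -> T0 X4 | T2 X5 | d
  T0 -> b
  T1 -> c
  T2 -> d
  T3 -> a
  X4 -> T1 T0
  X5 -> T3 T2

Fill CYK table bottom-up (cells [i..j] with 1 ≤ i ≤ j ≤ 3 only):
  cell(1,1) d: {A,T2}  orig:{A}
  cell(2,2) a: {T3}  orig:{}
  cell(3,3) d: {A,T2}  orig:{A}
  cell(1,2) da: ∅
  cell(2,3) ad: {X5}  orig:{}
  cell(1,3) dad: {A}

Original NTs in T[1,3] deriving "dad": ["A"]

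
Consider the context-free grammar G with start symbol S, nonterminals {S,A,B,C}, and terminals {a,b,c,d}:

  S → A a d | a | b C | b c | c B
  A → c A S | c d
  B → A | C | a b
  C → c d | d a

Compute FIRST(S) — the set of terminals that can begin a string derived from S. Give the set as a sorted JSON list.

FIRST sets, iterate to fixpoint:
pass 1:
  A via A→c A S: +{c}
  B via B→A: +{c}
  B via B→a b: +{a}
  C via C→c d: +{c}
  C via C→d a: +{d}
  S via S→A a d: +{c}
  S via S→a: +{a}
  S via S→b C: +{b}
  S: {a,b,c}  A: {c}  B: {a,c}  C: {c,d}
pass 2:
  B via B→C: +{d}
  S: {a,b,c}  A: {c}  B: {a,c,d}  C: {c,d}
pass 3: (stable)
  S: {a,b,c}  A: {c}  B: {a,c,d}  C: {c,d}

FIRST(S) = ["a", "b", "c"]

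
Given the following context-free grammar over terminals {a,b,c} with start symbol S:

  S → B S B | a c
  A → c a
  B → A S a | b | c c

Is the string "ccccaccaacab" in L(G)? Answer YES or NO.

Convert to CNF:
  S -> B X3 | T1 T0
  A -> T0 T1
  B -> A X2 | T0 T0 | b
  T0 -> c
  T1 -> a
  X2 -> S T1
  X3 -> S B

Fill CYK table bottom-up:
  [0..0]={T0}  "c"  orig:{}
  [1..1]={T0}  "c"  orig:{}
  [2..2]={T0}  "c"  orig:{}
  [3..3]={T0}  "c"  orig:{}
  [4..4]={T1}  "a"  orig:{}
  [5..5]={T0}  "c"  orig:{}
  [6..6]={T0}  "c"  orig:{}
  [7..7]={T1}  "a"  orig:{}
  [8..8]={T1}  "a"  orig:{}
  [9..9]={T0}  "c"  orig:{}
  [10..10]={T1}  "a"  orig:{}
  [11..11]={B}  "b"
  [0..1]={B}  "cc"
  [1..2]={B}  "cc"
  [2..3]={B}  "cc"
  [3..4]={A}  "ca"
  [4..5]={S}  "ac"
  [5..6]={B}  "cc"
  [6..7]={A}  "ca"
  [7..8]=∅  "aa"
  [8..9]={S}  "ac"
  [9..10]={A}  "ca"
  [10..11]=∅  "ab"
  [0..2]=∅  "ccc"
  [1..3]=∅  "ccc"
  [2..4]=∅  "cca"
  [3..5]=∅  "cac"
  [4..6]=∅  "acc"
  [5..7]=∅  "cca"
  [6..8]=∅  "caa"
  [7..9]=∅  "aac"
  [8..10]={X2}  "aca"  orig:{}
  [9..11]=∅  "cab"
  [0..3]=∅  "cccc"
  [1..4]=∅  "ccca"
  [2..5]=∅  "ccac"
  [3..6]=∅  "cacc"
  [4..7]=∅  "acca"
  [5..8]=∅  "ccaa"
  [6..9]=∅  "caac"
  [7..10]=∅  "aaca"
  [8..11]=∅  "acab"
  [0..4]=∅  "cccca"
  [1..5]=∅  "cccac"
  [2..6]=∅  "ccacc"
  [3..7]=∅  "cacca"
  [4..8]=∅  "accaa"
  [5..9]=∅  "ccaac"
  [6..10]={B}  "caaca"
  [7..11]=∅  "aacab"
  [0..5]=∅  "ccccac"
  [1..6]=∅  "cccacc"
  [2..7]=∅  "ccacca"
  [3..8]=∅  "caccaa"
  [4..9]=∅  "accaac"
  [5..10]=∅  "ccaaca"
  [6..11]=∅  "caacab"
  [0..6]=∅  "ccccacc"
  [1..7]=∅  "cccacca"
  [2..8]=∅  "ccaccaa"
  [3..9]=∅  "caccaac"
  [4..10]={X3}  "accaaca"  orig:{}
  [5..11]=∅  "ccaacab"
  [0..7]=∅  "ccccacca"
  [1..8]=∅  "cccaccaa"
  [2..9]=∅  "ccaccaac"
  [3..10]=∅  "caccaaca"
  [4..11]=∅  "accaacab"
  [0..8]=∅  "ccccaccaa"
  [1..9]=∅  "cccaccaac"
  [2..10]={S}  "ccaccaaca"
  [3..11]=∅  "caccaacab"
  [0..9]=∅  "ccccaccaac"
  [1..10]=∅  "cccaccaaca"
  [2..11]={X3}  "ccaccaacab"  orig:{}
  [0..10]=∅  "ccccaccaaca"
  [1..11]=∅  "cccaccaacab"
  [0..11]={S}  "ccccaccaacab"

S ∈ T[0,11] ⇒ YES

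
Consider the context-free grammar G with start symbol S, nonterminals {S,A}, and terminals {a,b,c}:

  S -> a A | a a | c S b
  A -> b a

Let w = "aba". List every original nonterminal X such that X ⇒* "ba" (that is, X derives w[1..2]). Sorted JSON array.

CNF form of G:
  S -> T1 A | T1 T1 | T2 X3
  A -> T0 T1
  T0 -> b
  T1 -> a
  T2 -> c
  X3 -> S T0

CYK table (by increasing span), restricted to cells inside w[1..2]:
  T[1,1] 'b' = {T0}  orig:{}
  T[2,2] 'a' = {T1}  orig:{}
  T[1,2] 'ba' = {A}

Original NTs in T[1,2] deriving "ba": ["A"]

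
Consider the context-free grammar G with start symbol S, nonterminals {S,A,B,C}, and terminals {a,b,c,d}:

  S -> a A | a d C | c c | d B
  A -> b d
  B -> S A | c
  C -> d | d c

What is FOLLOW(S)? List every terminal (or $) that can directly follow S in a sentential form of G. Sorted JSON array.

FIRST sets, iterate to fixpoint:
[1]
  A via A→b d: +{b}
  B via B→c: +{c}
  C via C→d: +{d}
  S via S→a A: +{a}
  S via S→c c: +{c}
  S via S→d B: +{d}
  FIRST[S]={a,c,d}  FIRST[A]={b}  FIRST[B]={c}  FIRST[C]={d}
[2]
  B via B→S A: +{a,d}
  FIRST[S]={a,c,d}  FIRST[A]={b}  FIRST[B]={a,c,d}  FIRST[C]={d}
[3] — fixpoint
  FIRST[S]={a,c,d}  FIRST[A]={b}  FIRST[B]={a,c,d}  FIRST[C]={d}

Compute FOLLOW by fixpoint:
initialize: $ ∈ FOLLOW(S)
iter 1:
  B→S A: FOLLOW(S) ⊇ FIRST(A) = {b}; new: +{b}
  S→a A: FOLLOW(A) ⊇ FOLLOW(S) ⊇ {$,b}; new: +{$,b}
  S→a d C: FOLLOW(C) ⊇ FOLLOW(S) ⊇ {$,b}; new: +{$,b}
  S→d B: FOLLOW(B) ⊇ FOLLOW(S) ⊇ {$,b}; new: +{$,b}
  FOLLOW[S]={$,b}  FOLLOW[A]={$,b}  FOLLOW[B]={$,b}  FOLLOW[C]={$,b}
iter 2: — fixpoint
  FOLLOW[S]={$,b}  FOLLOW[A]={$,b}  FOLLOW[B]={$,b}  FOLLOW[C]={$,b}

FOLLOW(S) = ["$", "b"]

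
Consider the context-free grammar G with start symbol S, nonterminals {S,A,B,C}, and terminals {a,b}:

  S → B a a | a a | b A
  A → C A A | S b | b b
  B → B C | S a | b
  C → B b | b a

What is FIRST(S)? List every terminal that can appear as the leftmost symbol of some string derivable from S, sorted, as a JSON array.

FIRST iteration:
iter 1:
  A via A→b b: +{b}
  B via B→b: +{b}
  C via C→B b: +{b}
  S via S→B a a: +{b}
  S via S→a a: +{a}
  FIRST(S)={a,b}  FIRST(A)={b}  FIRST(B)={b}  FIRST(C)={b}
iter 2:
  A via A→S b: +{a}
  B via B→S a: +{a}
  C via C→B b: +{a}
  FIRST(S)={a,b}  FIRST(A)={a,b}  FIRST(B)={a,b}  FIRST(C)={a,b}
iter 3: — fixpoint
  FIRST(S)={a,b}  FIRST(A)={a,b}  FIRST(B)={a,b}  FIRST(C)={a,b}

FIRST(S) = ["a", "b"]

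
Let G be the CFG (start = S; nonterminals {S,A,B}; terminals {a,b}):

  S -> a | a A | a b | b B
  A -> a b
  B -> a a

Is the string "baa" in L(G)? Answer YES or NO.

Convert to CNF:
  S -> T0 A | T0 T1 | T1 B | a
  A -> T0 T1
  B -> T0 T0
  T0 -> a
  T1 -> b

Fill CYK table bottom-up:
  T[0,0] 'b' = {T1}  orig:{}
  T[1,1] 'a' = {S,T0}  orig:{S}
  T[2,2] 'a' = {S,T0}  orig:{S}
  T[0,1] 'ba' = ∅
  T[1,2] 'aa' = {B}
  T[0,2] 'baa' = {S}

S ∈ T[0,2] ⇒ YES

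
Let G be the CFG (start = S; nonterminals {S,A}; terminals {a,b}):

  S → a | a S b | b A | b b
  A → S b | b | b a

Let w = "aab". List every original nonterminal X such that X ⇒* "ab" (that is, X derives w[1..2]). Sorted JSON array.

CNF form of G:
  S -> T0 A | T0 T0 | T1 X2 | a
  A -> S T0 | T0 T1 | b
  T0 -> b
  T1 -> a
  X2 -> S T0

CYK fill (cells [i..j] with 1 ≤ i ≤ j ≤ 2 only):
  cell(1,1) a: {S,T1}  orig:{S}
  cell(2,2) b: {A,T0}  orig:{A}
  cell(1,2) ab: {A,X2}  orig:{A}

Original NTs in T[1,2] deriving "ab": ["A"]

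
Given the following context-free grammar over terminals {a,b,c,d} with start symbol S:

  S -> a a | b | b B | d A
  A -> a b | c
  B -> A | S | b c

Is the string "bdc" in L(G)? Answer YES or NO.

CNF form of G:
  S -> T0 T0 | T1 B | T3 A | b
  A -> T0 T1 | c
  B -> T0 T0 | T0 T1 | T1 B | T1 T2 | T3 A | b | c
  T0 -> a
  T1 -> b
  T2 -> c
  T3 -> d

Fill CYK table bottom-up:
  [0..0]={B,S,T1}  "b"  orig:{B,S}
  [1..1]={T3}  "d"  orig:{}
  [2..2]={A,B,T2}  "c"  orig:{A,B}
  [0..1]=∅  "bd"
  [1..2]={B,S}  "dc"
  [0..2]={B,S}  "bdc"

S ∈ T[0,2] ⇒ YES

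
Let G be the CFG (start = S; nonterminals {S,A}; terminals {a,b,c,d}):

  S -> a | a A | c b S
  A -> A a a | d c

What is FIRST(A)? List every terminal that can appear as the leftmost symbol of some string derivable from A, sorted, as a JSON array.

FIRST iteration:
iter 1:
  A via A→d c: +{d}
  S via S→a: +{a}
  S via S→c b S: +{c}
  FIRST[S]={a,c}  FIRST[A]={d}
iter 2: done
  FIRST[S]={a,c}  FIRST[A]={d}

FIRST(A) = ["d"]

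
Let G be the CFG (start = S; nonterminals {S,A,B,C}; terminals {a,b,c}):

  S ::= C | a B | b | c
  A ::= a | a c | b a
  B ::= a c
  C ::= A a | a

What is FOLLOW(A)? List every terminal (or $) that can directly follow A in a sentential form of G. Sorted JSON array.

FIRST sets, iterate to fixpoint:
iter 1:
  A via A→a: +{a}
  A via A→b a: +{b}
  B via B→a c: +{a}
  C via C→A a: +{a,b}
  S via S→C: +{a,b}
  S via S→c: +{c}
  S: {a,b,c}  A: {a,b}  B: {a}  C: {a,b}
iter 2: done
  S: {a,b,c}  A: {a,b}  B: {a}  C: {a,b}

FOLLOW iteration:
FOLLOW(S) := {$}
round 1:
  C→A a: FOLLOW(A) ⊇ FIRST(a) = {a}; new: +{a}
  S→C: FOLLOW(C) ⊇ FOLLOW(S) ⊇ {$}; new: +{$}
  S→a B: FOLLOW(B) ⊇ FOLLOW(S) ⊇ {$}; new: +{$}
  FOLLOW(S)={$}  FOLLOW(A)={a}  FOLLOW(B)={$}  FOLLOW(C)={$}
round 2: (no change)
  FOLLOW(S)={$}  FOLLOW(A)={a}  FOLLOW(B)={$}  FOLLOW(C)={$}

FOLLOW(A) = ["a"]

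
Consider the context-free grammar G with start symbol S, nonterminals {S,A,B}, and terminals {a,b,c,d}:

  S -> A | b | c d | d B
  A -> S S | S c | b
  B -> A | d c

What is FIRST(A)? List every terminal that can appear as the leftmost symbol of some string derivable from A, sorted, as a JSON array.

Compute FIRST by fixpoint:
iter 1:
  A via A→b: +{b}
  B via B→A: +{b}
  B via B→d c: +{d}
  S via S→A: +{b}
  S via S→c d: +{c}
  S via S→d B: +{d}
  FIRST[S]={b,c,d}  FIRST[A]={b}  FIRST[B]={b,d}
iter 2:
  A via A→S S: +{c,d}
  B via B→A: +{c}
  FIRST[S]={b,c,d}  FIRST[A]={b,c,d}  FIRST[B]={b,c,d}
iter 3: — fixpoint
  FIRST[S]={b,c,d}  FIRST[A]={b,c,d}  FIRST[B]={b,c,d}

FIRST(A) = ["b", "c", "d"]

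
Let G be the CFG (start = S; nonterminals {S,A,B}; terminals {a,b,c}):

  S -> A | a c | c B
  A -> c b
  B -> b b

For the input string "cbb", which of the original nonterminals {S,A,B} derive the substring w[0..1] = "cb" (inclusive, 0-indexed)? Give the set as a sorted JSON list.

CNF form of G:
  S -> T0 B | T0 T1 | T2 T0
  A -> T0 T1
  B -> T1 T1
  T0 -> c
  T1 -> b
  T2 -> a

Fill CYK table bottom-up — only the sub-triangle for w[0..1]:
  T[0,0] 'c' = {T0}  orig:{}
  T[1,1] 'b' = {T1}  orig:{}
  T[0,1] 'cb' = {A,S}

Original NTs in T[0,1] deriving "cb": ["A", "S"]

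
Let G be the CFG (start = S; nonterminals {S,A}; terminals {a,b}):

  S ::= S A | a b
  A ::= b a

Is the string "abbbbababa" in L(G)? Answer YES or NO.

CNF form of G:
  S -> S A | T1 T0
  A -> T0 T1
  T0 -> b
  T1 -> a

CYK fill:
  T[0,0] 'a' = {T1}  orig:{}
  T[1,1] 'b' = {T0}  orig:{}
  T[2,2] 'b' = {T0}  orig:{}
  T[3,3] 'b' = {T0}  orig:{}
  T[4,4] 'b' = {T0}  orig:{}
  T[5,5] 'a' = {T1}  orig:{}
  T[6,6] 'b' = {T0}  orig:{}
  T[7,7] 'a' = {T1}  orig:{}
  T[8,8] 'b' = {T0}  orig:{}
  T[9,9] 'a' = {T1}  orig:{}
  T[0,1] 'ab' = {S}
  T[1,2] 'bb' = ∅
  T[2,3] 'bb' = ∅
  T[3,4] 'bb' = ∅
  T[4,5] 'ba' = {A}
  T[5,6] 'ab' = {S}
  T[6,7] 'ba' = {A}
  T[7,8] 'ab' = {S}
  T[8,9] 'ba' = {A}
  T[0,2] 'abb' = ∅
  T[1,3] 'bbb' = ∅
  T[2,4] 'bbb' = ∅
  T[3,5] 'bba' = ∅
  T[4,6] 'bab' = ∅
  T[5,7] 'aba' = ∅
  T[6,8] 'bab' = ∅
  T[7,9] 'aba' = ∅
  T[0,3] 'abbb' = ∅
  T[1,4] 'bbbb' = ∅
  T[2,5] 'bbba' = ∅
  T[3,6] 'bbab' = ∅
  T[4,7] 'baba' = ∅
  T[5,8] 'abab' = ∅
  T[6,9] 'baba' = ∅
  T[0,4] 'abbbb' = ∅
  T[1,5] 'bbbba' = ∅
  T[2,6] 'bbbab' = ∅
  T[3,7] 'bbaba' = ∅
  T[4,8] 'babab' = ∅
  T[5,9] 'ababa' = ∅
  T[0,5] 'abbbba' = ∅
  T[1,6] 'bbbbab' = ∅
  T[2,7] 'bbbaba' = ∅
  T[3,8] 'bbabab' = ∅
  T[4,9] 'bababa' = ∅
  T[0,6] 'abbbbab' = ∅
  T[1,7] 'bbbbaba' = ∅
  T[2,8] 'bbbabab' = ∅
  T[3,9] 'bbababa' = ∅
  T[0,7] 'abbbbaba' = ∅
  T[1,8] 'bbbbabab' = ∅
  T[2,9] 'bbbababa' = ∅
  T[0,8] 'abbbbabab' = ∅
  T[1,9] 'bbbbababa' = ∅
  T[0,9] 'abbbbababa' = ∅

S ∉ T[0,9] ⇒ NO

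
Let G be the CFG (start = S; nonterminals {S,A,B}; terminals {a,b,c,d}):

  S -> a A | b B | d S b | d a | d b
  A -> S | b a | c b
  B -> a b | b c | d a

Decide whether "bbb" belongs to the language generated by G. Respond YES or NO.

Convert to CNF:
  S -> T0 A | T1 B | T3 T0 | T3 T1 | T3 X5
  A -> T0 A | T1 B | T1 T0 | T2 T1 | T3 T0 | T3 T1 | T3 X4
  B -> T0 T1 | T1 T2 | T3 T0
  T0 -> a
  T1 -> b
  T2 -> c
  T3 -> d
  X4 -> S T1
  X5 -> S T1

Fill CYK table bottom-up:
  [0..0]={T1}  "b"  orig:{}
  [1..1]={T1}  "b"  orig:{}
  [2..2]={T1}  "b"  orig:{}
  [0..1]=∅  "bb"
  [1..2]=∅  "bb"
  [0..2]=∅  "bbb"

S ∉ T[0,2] ⇒ NO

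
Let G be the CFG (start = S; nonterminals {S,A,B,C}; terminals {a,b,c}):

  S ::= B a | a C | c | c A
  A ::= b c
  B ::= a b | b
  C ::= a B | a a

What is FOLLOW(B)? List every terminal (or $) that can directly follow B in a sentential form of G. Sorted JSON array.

Compute FIRST by fixpoint:
pass 1:
  A via A→b c: +{b}
  B via B→a b: +{a}
  B via B→b: +{b}
  C via C→a B: +{a}
  S via S→B a: +{a,b}
  S via S→c: +{c}
  FIRST(S)={a,b,c}  FIRST(A)={b}  FIRST(B)={a,b}  FIRST(C)={a}
pass 2: (stable)
  FIRST(S)={a,b,c}  FIRST(A)={b}  FIRST(B)={a,b}  FIRST(C)={a}

FOLLOW sets:
initialize: $ ∈ FOLLOW(S)
round 1:
  S→B a: FOLLOW(B) ⊇ FIRST(a) = {a}; new: +{a}
  S→a C: FOLLOW(C) ⊇ FOLLOW(S) ⊇ {$}; new: +{$}
  S→c A: FOLLOW(A) ⊇ FOLLOW(S) ⊇ {$}; new: +{$}
  FOLLOW[S]={$}  FOLLOW[A]={$}  FOLLOW[B]={a}  FOLLOW[C]={$}
round 2:
  C→a B: FOLLOW(B) ⊇ FOLLOW(C) ⊇ {$}; new: +{$}
  FOLLOW[S]={$}  FOLLOW[A]={$}  FOLLOW[B]={$,a}  FOLLOW[C]={$}
round 3: (no change)
  FOLLOW[S]={$}  FOLLOW[A]={$}  FOLLOW[B]={$,a}  FOLLOW[C]={$}

FOLLOW(B) = ["$", "a"]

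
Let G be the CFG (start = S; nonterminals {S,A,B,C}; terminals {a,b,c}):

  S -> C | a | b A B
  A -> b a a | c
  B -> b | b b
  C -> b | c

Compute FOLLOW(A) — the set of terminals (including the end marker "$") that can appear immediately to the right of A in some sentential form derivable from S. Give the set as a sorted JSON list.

FIRST sets, iterate to fixpoint:
round 1:
  A via A→b a a: +{b}
  A via A→c: +{c}
  B via B→b: +{b}
  C via C→b: +{b}
  C via C→c: +{c}
  S via S→C: +{b,c}
  S via S→a: +{a}
  S: {a,b,c}  A: {b,c}  B: {b}  C: {b,c}
round 2: (no change)
  S: {a,b,c}  A: {b,c}  B: {b}  C: {b,c}

FOLLOW sets:
FOLLOW(S) := {$}
[1]
  S→C: FOLLOW(C) ⊇ FOLLOW(S) ⊇ {$}; new: +{$}
  S→b A B: FOLLOW(A) ⊇ FIRST(B) = {b}; new: +{b}
  S→b A B: FOLLOW(B) ⊇ FOLLOW(S) ⊇ {$}; new: +{$}
  FOLLOW(S)={$}  FOLLOW(A)={b}  FOLLOW(B)={$}  FOLLOW(C)={$}
[2] — fixpoint
  FOLLOW(S)={$}  FOLLOW(A)={b}  FOLLOW(B)={$}  FOLLOW(C)={$}

FOLLOW(A) = ["b"]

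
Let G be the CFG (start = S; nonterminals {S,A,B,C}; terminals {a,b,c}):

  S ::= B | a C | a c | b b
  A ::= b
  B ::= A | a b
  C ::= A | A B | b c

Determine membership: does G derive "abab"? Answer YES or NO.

CNF form of G:
  S -> T0 C | T0 T1 | T0 T2 | T1 T1 | b
  A -> b
  B -> T0 T1 | b
  C -> A B | T1 T2 | b
  T0 -> a
  T1 -> b
  T2 -> c

Fill CYK table bottom-up:
  cell(0,0) a: {T0}  orig:{}
  cell(1,1) b: {A,B,C,S,T1}  orig:{A,B,C,S}
  cell(2,2) a: {T0}  orig:{}
  cell(3,3) b: {A,B,C,S,T1}  orig:{A,B,C,S}
  cell(0,1) ab: {B,S}
  cell(1,2) ba: ∅
  cell(2,3) ab: {B,S}
  cell(0,2) aba: ∅
  cell(1,3) bab: {C}
  cell(0,3) abab: {S}

S ∈ T[0,3] ⇒ YES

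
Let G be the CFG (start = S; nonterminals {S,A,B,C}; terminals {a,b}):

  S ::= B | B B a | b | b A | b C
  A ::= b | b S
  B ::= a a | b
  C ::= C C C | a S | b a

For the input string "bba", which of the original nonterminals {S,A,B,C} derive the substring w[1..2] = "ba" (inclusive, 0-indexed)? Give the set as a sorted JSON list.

CNF form of G:
  S -> B X3 | T0 A | T0 C | T1 T1 | b
  A -> T0 S | b
  B -> T1 T1 | b
  C -> C X2 | T0 T1 | T1 S
  T0 -> b
  T1 -> a
  X2 -> C C
  X3 -> B T1

CYK fill (cells [i..j] with 1 ≤ i ≤ j ≤ 2 only):
  cell(1,1) b: {A,B,S,T0}  orig:{A,B,S}
  cell(2,2) a: {T1}  orig:{}
  cell(1,2) ba: {C,X3}  orig:{C}

Original NTs in T[1,2] deriving "ba": ["C"]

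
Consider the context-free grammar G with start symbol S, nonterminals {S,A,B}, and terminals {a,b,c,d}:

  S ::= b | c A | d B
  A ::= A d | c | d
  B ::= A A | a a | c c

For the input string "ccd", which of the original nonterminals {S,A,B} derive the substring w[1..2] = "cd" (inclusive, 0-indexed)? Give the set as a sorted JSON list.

Convert to CNF:
  S -> T0 B | T2 A | b
  A -> A T0 | c | d
  B -> A A | T1 T1 | T2 T2
  T0 -> d
  T1 -> a
  T2 -> c

Fill CYK table bottom-up (cells [i..j] with 1 ≤ i ≤ j ≤ 2 only):
  [1..1]={A,T2}  "c"  orig:{A}
  [2..2]={A,T0}  "d"  orig:{A}
  [1..2]={A,B,S}  "cd"

Original NTs in T[1,2] deriving "cd": ["A", "B", "S"]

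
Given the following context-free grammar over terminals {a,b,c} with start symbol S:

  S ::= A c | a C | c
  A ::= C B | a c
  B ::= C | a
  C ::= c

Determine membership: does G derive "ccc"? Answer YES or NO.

Convert to CNF:
  S -> A T1 | T0 C | c
  A -> C B | T0 T1
  B -> a | c
  C -> c
  T0 -> a
  T1 -> c

Fill CYK table bottom-up:
  cell(0,0) c: {B,C,S,T1}  orig:{B,C,S}
  cell(1,1) c: {B,C,S,T1}  orig:{B,C,S}
  cell(2,2) c: {B,C,S,T1}  orig:{B,C,S}
  cell(0,1) cc: {A}
  cell(1,2) cc: {A}
  cell(0,2) ccc: {S}

S ∈ T[0,2] ⇒ YES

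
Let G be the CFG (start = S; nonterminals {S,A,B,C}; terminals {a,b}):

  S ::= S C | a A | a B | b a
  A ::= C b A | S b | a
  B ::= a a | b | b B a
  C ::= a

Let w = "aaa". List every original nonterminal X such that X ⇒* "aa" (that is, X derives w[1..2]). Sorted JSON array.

Convert to CNF:
  S -> S C | T0 T1 | T1 A | T1 B
  A -> C X2 | S T0 | a
  B -> T0 X3 | T1 T1 | b
  C -> a
  T0 -> b
  T1 -> a
  X2 -> T0 A
  X3 -> B T1

CYK fill, restricted to cells inside w[1..2]:
  cell(1,1) a: {A,C,T1}  orig:{A,C}
  cell(2,2) a: {A,C,T1}  orig:{A,C}
  cell(1,2) aa: {B,S}

Original NTs in T[1,2] deriving "aa": ["B", "S"]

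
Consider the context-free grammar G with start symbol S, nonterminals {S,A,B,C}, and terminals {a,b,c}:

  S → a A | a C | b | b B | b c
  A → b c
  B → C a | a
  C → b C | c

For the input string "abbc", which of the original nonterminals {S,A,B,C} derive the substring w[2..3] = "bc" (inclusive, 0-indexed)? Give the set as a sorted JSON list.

Convert to CNF:
  S -> T0 B | T0 T1 | T2 A | T2 C | b
  A -> T0 T1
  B -> C T2 | a
  C -> T0 C | c
  T0 -> b
  T1 -> c
  T2 -> a

CYK fill, restricted to cells inside w[2..3]:
  cell(2,2) b: {S,T0}  orig:{S}
  cell(3,3) c: {C,T1}  orig:{C}
  cell(2,3) bc: {A,C,S}

Original NTs in T[2,3] deriving "bc": ["A", "C", "S"]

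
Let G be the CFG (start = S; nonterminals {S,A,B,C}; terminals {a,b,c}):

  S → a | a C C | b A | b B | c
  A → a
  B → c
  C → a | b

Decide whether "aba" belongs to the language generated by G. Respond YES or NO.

Convert to CNF:
  S -> T0 X2 | T1 A | T1 B | a | c
  A -> a
  B -> c
  C -> a | b
  T0 -> a
  T1 -> b
  X2 -> C C

CYK table (by increasing span):
  [0..0]={A,C,S,T0}  "a"  orig:{A,C,S}
  [1..1]={C,T1}  "b"  orig:{C}
  [2..2]={A,C,S,T0}  "a"  orig:{A,C,S}
  [0..1]={X2}  "ab"  orig:{}
  [1..2]={S,X2}  "ba"  orig:{S}
  [0..2]={S}  "aba"

S ∈ T[0,2] ⇒ YES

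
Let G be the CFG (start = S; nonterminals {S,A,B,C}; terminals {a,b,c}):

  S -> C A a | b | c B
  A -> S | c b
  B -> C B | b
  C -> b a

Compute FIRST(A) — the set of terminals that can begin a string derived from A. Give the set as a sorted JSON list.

FIRST iteration:
iter 1:
  A via A→c b: +{c}
  B via B→b: +{b}
  C via C→b a: +{b}
  S via S→C A a: +{b}
  S via S→c B: +{c}
  FIRST[S]={b,c}  FIRST[A]={c}  FIRST[B]={b}  FIRST[C]={b}
iter 2:
  A via A→S: +{b}
  FIRST[S]={b,c}  FIRST[A]={b,c}  FIRST[B]={b}  FIRST[C]={b}
iter 3: (stable)
  FIRST[S]={b,c}  FIRST[A]={b,c}  FIRST[B]={b}  FIRST[C]={b}

FIRST(A) = ["b", "c"]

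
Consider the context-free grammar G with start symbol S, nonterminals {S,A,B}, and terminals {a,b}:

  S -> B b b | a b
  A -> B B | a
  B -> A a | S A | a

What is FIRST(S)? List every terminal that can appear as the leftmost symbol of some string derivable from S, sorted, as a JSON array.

FIRST sets, iterate to fixpoint:
[1]
  A via A→a: +{a}
  B via B→A a: +{a}
  S via S→B b b: +{a}
  FIRST[S]={a}  FIRST[A]={a}  FIRST[B]={a}
[2] (stable)
  FIRST[S]={a}  FIRST[A]={a}  FIRST[B]={a}

FIRST(S) = ["a"]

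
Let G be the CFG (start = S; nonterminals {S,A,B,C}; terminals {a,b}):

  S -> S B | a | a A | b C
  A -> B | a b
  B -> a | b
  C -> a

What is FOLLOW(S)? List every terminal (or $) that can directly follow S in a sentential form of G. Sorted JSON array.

FIRST iteration:
iter 1:
  A via A→a b: +{a}
  B via B→a: +{a}
  B via B→b: +{b}
  C via C→a: +{a}
  S via S→a: +{a}
  S via S→b C: +{b}
  FIRST(S)={a,b}  FIRST(A)={a}  FIRST(B)={a,b}  FIRST(C)={a}
iter 2:
  A via A→B: +{b}
  FIRST(S)={a,b}  FIRST(A)={a,b}  FIRST(B)={a,b}  FIRST(C)={a}
iter 3: (stable)
  FIRST(S)={a,b}  FIRST(A)={a,b}  FIRST(B)={a,b}  FIRST(C)={a}

FOLLOW iteration:
initialize: $ ∈ FOLLOW(S)
iter 1:
  S→S B: FOLLOW(S) ⊇ FIRST(B) = {a,b}; new: +{a,b}
  S→S B: FOLLOW(B) ⊇ FOLLOW(S) ⊇ {$,a,b}; new: +{$,a,b}
  S→a A: FOLLOW(A) ⊇ FOLLOW(S) ⊇ {$,a,b}; new: +{$,a,b}
  S→b C: FOLLOW(C) ⊇ FOLLOW(S) ⊇ {$,a,b}; new: +{$,a,b}
  FOLLOW(S)={$,a,b}  FOLLOW(A)={$,a,b}  FOLLOW(B)={$,a,b}  FOLLOW(C)={$,a,b}
iter 2: — fixpoint
  FOLLOW(S)={$,a,b}  FOLLOW(A)={$,a,b}  FOLLOW(B)={$,a,b}  FOLLOW(C)={$,a,b}

FOLLOW(S) = ["$", "a", "b"]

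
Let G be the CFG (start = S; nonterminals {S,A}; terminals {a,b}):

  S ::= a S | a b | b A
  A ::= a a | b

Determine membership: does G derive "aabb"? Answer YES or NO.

Convert to CNF:
  S -> T0 S | T0 T1 | T1 A
  A -> T0 T0 | b
  T0 -> a
  T1 -> b

Fill CYK table bottom-up:
  cell(0,0) a: {T0}  orig:{}
  cell(1,1) a: {T0}  orig:{}
  cell(2,2) b: {A,T1}  orig:{A}
  cell(3,3) b: {A,T1}  orig:{A}
  cell(0,1) aa: {A}
  cell(1,2) ab: {S}
  cell(2,3) bb: {S}
  cell(0,2) aab: {S}
  cell(1,3) abb: {S}
  cell(0,3) aabb: {S}

S ∈ T[0,3] ⇒ YES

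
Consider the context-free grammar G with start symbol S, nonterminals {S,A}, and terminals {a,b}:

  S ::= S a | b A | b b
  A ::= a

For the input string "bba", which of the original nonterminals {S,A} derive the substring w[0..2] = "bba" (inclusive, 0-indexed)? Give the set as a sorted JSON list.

Convert to CNF:
  S -> S T0 | T1 A | T1 T1
  A -> a
  T0 -> a
  T1 -> b

CYK fill (cells [i..j] with 0 ≤ i ≤ j ≤ 2 only):
  [0..0]={T1}  "b"  orig:{}
  [1..1]={T1}  "b"  orig:{}
  [2..2]={A,T0}  "a"  orig:{A}
  [0..1]={S}  "bb"
  [1..2]={S}  "ba"
  [0..2]={S}  "bba"

Original NTs in T[0,2] deriving "bba": ["S"]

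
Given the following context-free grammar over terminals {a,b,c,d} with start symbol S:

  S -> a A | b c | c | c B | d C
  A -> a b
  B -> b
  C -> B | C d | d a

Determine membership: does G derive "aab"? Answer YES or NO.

Convert to CNF:
  S -> T0 A | T1 T3 | T2 C | T3 B | c
  A -> T0 T1
  B -> b
  C -> C T2 | T2 T0 | b
  T0 -> a
  T1 -> b
  T2 -> d
  T3 -> c

Fill CYK table bottom-up:
  [0..0]={T0}  "a"  orig:{}
  [1..1]={T0}  "a"  orig:{}
  [2..2]={B,C,T1}  "b"  orig:{B,C}
  [0..1]=∅  "aa"
  [1..2]={A}  "ab"
  [0..2]={S}  "aab"

S ∈ T[0,2] ⇒ YES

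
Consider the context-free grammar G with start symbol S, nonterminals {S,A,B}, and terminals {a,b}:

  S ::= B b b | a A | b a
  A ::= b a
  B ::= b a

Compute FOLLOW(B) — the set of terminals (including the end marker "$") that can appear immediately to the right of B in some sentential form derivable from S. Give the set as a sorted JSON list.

FIRST iteration:
round 1:
  A via A→b a: +{b}
  B via B→b a: +{b}
  S via S→B b b: +{b}
  S via S→a A: +{a}
  FIRST[S]={a,b}  FIRST[A]={b}  FIRST[B]={b}
round 2: (no change)
  FIRST[S]={a,b}  FIRST[A]={b}  FIRST[B]={b}

FOLLOW sets:
initialize: $ ∈ FOLLOW(S)
round 1:
  S→B b b: FOLLOW(B) ⊇ FIRST(b) = {b}; new: +{b}
  S→a A: FOLLOW(A) ⊇ FOLLOW(S) ⊇ {$}; new: +{$}
  S: {$}  A: {$}  B: {b}
round 2: (stable)
  S: {$}  A: {$}  B: {b}

FOLLOW(B) = ["b"]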